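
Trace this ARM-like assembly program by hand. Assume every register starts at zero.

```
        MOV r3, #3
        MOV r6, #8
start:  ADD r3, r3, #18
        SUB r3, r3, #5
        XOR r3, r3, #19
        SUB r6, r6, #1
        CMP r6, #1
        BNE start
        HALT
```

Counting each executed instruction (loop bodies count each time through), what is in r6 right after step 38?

2

after MOV r3, #3: r3=3
after MOV r6, #8: r6=8
after ADD r3, r3, #18: r3=3+18=21
after SUB r3, r3, #5: r3=21-5=16
after XOR r3, r3, #19: r3=16^19=3
after SUB r6, r6, #1: r6=8-1=7
CMP r6, #1  (cmp 7,1)
BNE start: taken
after ADD r3, r3, #18: r3=3+18=21
after SUB r3, r3, #5: r3=21-5=16
after XOR r3, r3, #19: r3=16^19=3
after SUB r6, r6, #1: r6=7-1=6
CMP r6, #1  (cmp 6,1)
BNE start: taken
after ADD r3, r3, #18: r3=3+18=21
after SUB r3, r3, #5: r3=21-5=16
after XOR r3, r3, #19: r3=16^19=3
after SUB r6, r6, #1: r6=6-1=5
CMP r6, #1  (cmp 5,1)
BNE start: taken
after ADD r3, r3, #18: r3=3+18=21
after SUB r3, r3, #5: r3=21-5=16
after XOR r3, r3, #19: r3=16^19=3
after SUB r6, r6, #1: r6=5-1=4
CMP r6, #1  (cmp 4,1)
BNE start: taken
after ADD r3, r3, #18: r3=3+18=21
after SUB r3, r3, #5: r3=21-5=16
after XOR r3, r3, #19: r3=16^19=3
after SUB r6, r6, #1: r6=4-1=3
CMP r6, #1  (cmp 3,1)
BNE start: taken
after ADD r3, r3, #18: r3=3+18=21
after SUB r3, r3, #5: r3=21-5=16
after XOR r3, r3, #19: r3=16^19=3
after SUB r6, r6, #1: r6=3-1=2
CMP r6, #1  (cmp 2,1)
BNE start: taken
After step 38: r6 = 2.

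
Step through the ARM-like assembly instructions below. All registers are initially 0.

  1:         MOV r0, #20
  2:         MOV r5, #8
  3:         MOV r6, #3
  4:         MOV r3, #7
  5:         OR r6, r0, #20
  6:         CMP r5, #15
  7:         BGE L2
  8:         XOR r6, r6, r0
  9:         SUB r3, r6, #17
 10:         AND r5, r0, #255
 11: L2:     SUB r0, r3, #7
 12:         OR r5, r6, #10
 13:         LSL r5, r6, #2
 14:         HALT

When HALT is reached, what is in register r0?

-24

after MOV r0, #20: r0=20
after MOV r5, #8: r5=8
after MOV r6, #3: r6=3
after MOV r3, #7: r3=7
after OR r6, r0, #20: r6=20|20=20
CMP r5, #15  (cmp 8,15)
BGE L2: not taken
after XOR r6, r6, r0: r6=20^20=0
after SUB r3, r6, #17: r3=0-17=-17
after AND r5, r0, #255: r5=20&255=20
after SUB r0, r3, #7: r0=(-17)-7=-24
after OR r5, r6, #10: r5=0|10=10
after LSL r5, r6, #2: r5=0<<2=0
halt.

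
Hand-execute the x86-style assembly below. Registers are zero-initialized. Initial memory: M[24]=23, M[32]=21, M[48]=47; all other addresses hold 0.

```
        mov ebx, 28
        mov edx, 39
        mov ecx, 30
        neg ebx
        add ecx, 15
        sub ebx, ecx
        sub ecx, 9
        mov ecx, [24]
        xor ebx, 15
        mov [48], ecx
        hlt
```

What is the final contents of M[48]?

after mov ebx, 28: ebx=28
after mov edx, 39: edx=39
after mov ecx, 30: ecx=30
after neg ebx: ebx=-(28)=-28
after add ecx, 15: ecx=30+15=45
after sub ebx, ecx: ebx=(-28)-45=-73
after sub ecx, 9: ecx=45-9=36
after mov ecx, [24]: ecx=M[24]=23
after xor ebx, 15: ebx=(-73)^15=-72
mov [48], ecx → M[48]=23
halt.

23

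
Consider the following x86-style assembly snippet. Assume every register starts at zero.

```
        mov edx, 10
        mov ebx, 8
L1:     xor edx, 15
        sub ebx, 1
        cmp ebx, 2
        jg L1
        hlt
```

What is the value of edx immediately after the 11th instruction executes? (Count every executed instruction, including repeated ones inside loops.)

5

edx=10
ebx=8
edx=10^15=5
ebx=8-1=7
cmp ebx, 2  (cmp 7,2)
jg L1: taken
edx=5^15=10
ebx=7-1=6
cmp ebx, 2  (cmp 6,2)
jg L1: taken
edx=10^15=5
After step 11: edx = 5.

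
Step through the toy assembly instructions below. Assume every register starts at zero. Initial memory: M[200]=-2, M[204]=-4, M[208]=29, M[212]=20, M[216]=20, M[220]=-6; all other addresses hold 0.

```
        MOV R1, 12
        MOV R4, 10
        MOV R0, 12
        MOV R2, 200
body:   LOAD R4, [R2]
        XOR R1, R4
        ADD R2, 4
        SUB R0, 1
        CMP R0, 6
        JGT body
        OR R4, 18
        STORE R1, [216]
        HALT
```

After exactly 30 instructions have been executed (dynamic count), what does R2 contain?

216

MOV R1, 12 → R1=12
MOV R4, 10 → R4=10
MOV R0, 12 → R0=12
MOV R2, 200 → R2=200
LOAD R4, [R2] → R4=M[200]=-2
XOR R1, R4 → R1=12^(-2)=-14
ADD R2, 4 → R2=200+4=204
SUB R0, 1 → R0=12-1=11
CMP R0, 6  (cmp 11,6)
JGT body: taken
LOAD R4, [R2] → R4=M[204]=-4
XOR R1, R4 → R1=(-14)^(-4)=14
ADD R2, 4 → R2=204+4=208
SUB R0, 1 → R0=11-1=10
CMP R0, 6  (cmp 10,6)
JGT body: taken
LOAD R4, [R2] → R4=M[208]=29
XOR R1, R4 → R1=14^29=19
ADD R2, 4 → R2=208+4=212
SUB R0, 1 → R0=10-1=9
CMP R0, 6  (cmp 9,6)
JGT body: taken
LOAD R4, [R2] → R4=M[212]=20
XOR R1, R4 → R1=19^20=7
ADD R2, 4 → R2=212+4=216
SUB R0, 1 → R0=9-1=8
CMP R0, 6  (cmp 8,6)
JGT body: taken
LOAD R4, [R2] → R4=M[216]=20
XOR R1, R4 → R1=7^20=19
After step 30: R2 = 216.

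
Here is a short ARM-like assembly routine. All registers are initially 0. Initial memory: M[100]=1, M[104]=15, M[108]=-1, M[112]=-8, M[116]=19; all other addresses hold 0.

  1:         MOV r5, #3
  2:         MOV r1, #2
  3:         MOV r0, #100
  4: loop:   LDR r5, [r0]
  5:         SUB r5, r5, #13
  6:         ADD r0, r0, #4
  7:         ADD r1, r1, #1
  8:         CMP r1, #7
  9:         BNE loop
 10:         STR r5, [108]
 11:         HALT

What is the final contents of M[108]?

r5=3
r1=2
r0=100
r5=M[100]=1
r5=1-13=-12
r0=100+4=104
r1=2+1=3
CMP r1, #7  (cmp 3,7)
BNE loop: taken
r5=M[104]=15
r5=15-13=2
r0=104+4=108
r1=3+1=4
CMP r1, #7  (cmp 4,7)
BNE loop: taken
r5=M[108]=-1
r5=(-1)-13=-14
r0=108+4=112
r1=4+1=5
CMP r1, #7  (cmp 5,7)
BNE loop: taken
r5=M[112]=-8
r5=(-8)-13=-21
r0=112+4=116
r1=5+1=6
CMP r1, #7  (cmp 6,7)
BNE loop: taken
r5=M[116]=19
r5=19-13=6
r0=116+4=120
r1=6+1=7
CMP r1, #7  (cmp 7,7)
BNE loop: not taken
STR r5, [108] → M[108]=6
halt.

6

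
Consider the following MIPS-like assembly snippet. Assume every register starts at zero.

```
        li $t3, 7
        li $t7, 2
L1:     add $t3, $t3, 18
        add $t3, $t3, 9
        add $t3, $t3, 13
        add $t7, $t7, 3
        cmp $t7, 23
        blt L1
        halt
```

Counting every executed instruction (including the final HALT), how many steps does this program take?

$t3=7
$t7=2
$t3=7+18=25
$t3=25+9=34
$t3=34+13=47
$t7=2+3=5
cmp $t7, 23  (cmp 5,23)
blt L1: taken
$t3=47+18=65
$t3=65+9=74
$t3=74+13=87
$t7=5+3=8
cmp $t7, 23  (cmp 8,23)
blt L1: taken
$t3=87+18=105
$t3=105+9=114
$t3=114+13=127
$t7=8+3=11
cmp $t7, 23  (cmp 11,23)
blt L1: taken
$t3=127+18=145
$t3=145+9=154
$t3=154+13=167
$t7=11+3=14
cmp $t7, 23  (cmp 14,23)
blt L1: taken
$t3=167+18=185
$t3=185+9=194
$t3=194+13=207
$t7=14+3=17
cmp $t7, 23  (cmp 17,23)
blt L1: taken
$t3=207+18=225
$t3=225+9=234
$t3=234+13=247
$t7=17+3=20
cmp $t7, 23  (cmp 20,23)
blt L1: taken
$t3=247+18=265
$t3=265+9=274
$t3=274+13=287
$t7=20+3=23
cmp $t7, 23  (cmp 23,23)
blt L1: not taken
halt.
Total executed instructions: 45.

45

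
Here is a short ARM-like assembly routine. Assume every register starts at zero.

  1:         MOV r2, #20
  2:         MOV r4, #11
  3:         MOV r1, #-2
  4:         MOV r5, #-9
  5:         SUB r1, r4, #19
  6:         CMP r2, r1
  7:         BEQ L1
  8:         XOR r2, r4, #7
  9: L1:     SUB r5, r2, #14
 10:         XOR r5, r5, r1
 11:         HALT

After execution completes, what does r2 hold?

r2=20
r4=11
r1=-2
r5=-9
r1=11-19=-8
CMP r2, r1  (cmp 20,-8)
BEQ L1: not taken
r2=11^7=12
r5=12-14=-2
r5=(-2)^(-8)=6
halt.

12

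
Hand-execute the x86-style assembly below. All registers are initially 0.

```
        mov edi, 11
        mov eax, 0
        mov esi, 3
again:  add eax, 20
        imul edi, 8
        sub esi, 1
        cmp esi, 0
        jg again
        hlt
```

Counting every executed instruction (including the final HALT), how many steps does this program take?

19

after mov edi, 11: edi=11
after mov eax, 0: eax=0
after mov esi, 3: esi=3
after add eax, 20: eax=0+20=20
after imul edi, 8: edi=11*8=88
after sub esi, 1: esi=3-1=2
cmp esi, 0  (cmp 2,0)
jg again: taken
after add eax, 20: eax=20+20=40
after imul edi, 8: edi=88*8=704
after sub esi, 1: esi=2-1=1
cmp esi, 0  (cmp 1,0)
jg again: taken
after add eax, 20: eax=40+20=60
after imul edi, 8: edi=704*8=5632
after sub esi, 1: esi=1-1=0
cmp esi, 0  (cmp 0,0)
jg again: not taken
halt.
Total executed instructions: 19.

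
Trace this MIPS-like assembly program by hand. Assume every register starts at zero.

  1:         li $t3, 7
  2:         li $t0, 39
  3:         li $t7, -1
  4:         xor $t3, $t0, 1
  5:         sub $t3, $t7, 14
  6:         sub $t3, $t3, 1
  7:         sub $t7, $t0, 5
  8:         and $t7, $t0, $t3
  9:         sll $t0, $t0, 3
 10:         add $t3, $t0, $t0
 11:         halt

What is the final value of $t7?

after li $t3, 7: $t3=7
after li $t0, 39: $t0=39
after li $t7, -1: $t7=-1
after xor $t3, $t0, 1: $t3=39^1=38
after sub $t3, $t7, 14: $t3=(-1)-14=-15
after sub $t3, $t3, 1: $t3=(-15)-1=-16
after sub $t7, $t0, 5: $t7=39-5=34
after and $t7, $t0, $t3: $t7=39&(-16)=32
after sll $t0, $t0, 3: $t0=39<<3=312
after add $t3, $t0, $t0: $t3=312+312=624
halt.

32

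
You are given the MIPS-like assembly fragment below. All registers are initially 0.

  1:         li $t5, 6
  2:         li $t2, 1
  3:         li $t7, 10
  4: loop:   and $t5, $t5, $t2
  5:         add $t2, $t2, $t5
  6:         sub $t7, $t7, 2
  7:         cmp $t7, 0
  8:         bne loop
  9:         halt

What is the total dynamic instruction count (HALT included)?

after li $t5, 6: $t5=6
after li $t2, 1: $t2=1
after li $t7, 10: $t7=10
after and $t5, $t5, $t2: $t5=6&1=0
after add $t2, $t2, $t5: $t2=1+0=1
after sub $t7, $t7, 2: $t7=10-2=8
cmp $t7, 0  (cmp 8,0)
bne loop: taken
after and $t5, $t5, $t2: $t5=0&1=0
after add $t2, $t2, $t5: $t2=1+0=1
after sub $t7, $t7, 2: $t7=8-2=6
cmp $t7, 0  (cmp 6,0)
bne loop: taken
after and $t5, $t5, $t2: $t5=0&1=0
after add $t2, $t2, $t5: $t2=1+0=1
after sub $t7, $t7, 2: $t7=6-2=4
cmp $t7, 0  (cmp 4,0)
bne loop: taken
after and $t5, $t5, $t2: $t5=0&1=0
after add $t2, $t2, $t5: $t2=1+0=1
after sub $t7, $t7, 2: $t7=4-2=2
cmp $t7, 0  (cmp 2,0)
bne loop: taken
after and $t5, $t5, $t2: $t5=0&1=0
after add $t2, $t2, $t5: $t2=1+0=1
after sub $t7, $t7, 2: $t7=2-2=0
cmp $t7, 0  (cmp 0,0)
bne loop: not taken
halt.
Total executed instructions: 29.

29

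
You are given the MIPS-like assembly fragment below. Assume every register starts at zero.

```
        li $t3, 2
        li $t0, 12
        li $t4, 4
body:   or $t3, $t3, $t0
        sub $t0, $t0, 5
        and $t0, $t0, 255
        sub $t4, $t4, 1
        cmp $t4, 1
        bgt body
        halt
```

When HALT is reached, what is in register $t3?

15

li $t3, 2 → $t3=2
li $t0, 12 → $t0=12
li $t4, 4 → $t4=4
or $t3, $t3, $t0 → $t3=2|12=14
sub $t0, $t0, 5 → $t0=12-5=7
and $t0, $t0, 255 → $t0=7&255=7
sub $t4, $t4, 1 → $t4=4-1=3
cmp $t4, 1  (cmp 3,1)
bgt body: taken
or $t3, $t3, $t0 → $t3=14|7=15
sub $t0, $t0, 5 → $t0=7-5=2
and $t0, $t0, 255 → $t0=2&255=2
sub $t4, $t4, 1 → $t4=3-1=2
cmp $t4, 1  (cmp 2,1)
bgt body: taken
or $t3, $t3, $t0 → $t3=15|2=15
sub $t0, $t0, 5 → $t0=2-5=-3
and $t0, $t0, 255 → $t0=(-3)&255=253
sub $t4, $t4, 1 → $t4=2-1=1
cmp $t4, 1  (cmp 1,1)
bgt body: not taken
halt.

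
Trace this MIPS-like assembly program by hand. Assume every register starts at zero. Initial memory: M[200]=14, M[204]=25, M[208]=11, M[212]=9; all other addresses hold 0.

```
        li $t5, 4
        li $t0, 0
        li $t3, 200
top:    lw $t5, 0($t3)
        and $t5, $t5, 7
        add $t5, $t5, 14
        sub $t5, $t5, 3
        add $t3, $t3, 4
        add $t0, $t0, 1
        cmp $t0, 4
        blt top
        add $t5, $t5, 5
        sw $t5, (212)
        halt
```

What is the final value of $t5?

after li $t5, 4: $t5=4
after li $t0, 0: $t0=0
after li $t3, 200: $t3=200
after lw $t5, 0($t3): $t5=M[200]=14
after and $t5, $t5, 7: $t5=14&7=6
after add $t5, $t5, 14: $t5=6+14=20
after sub $t5, $t5, 3: $t5=20-3=17
after add $t3, $t3, 4: $t3=200+4=204
after add $t0, $t0, 1: $t0=0+1=1
cmp $t0, 4  (cmp 1,4)
blt top: taken
after lw $t5, 0($t3): $t5=M[204]=25
after and $t5, $t5, 7: $t5=25&7=1
after add $t5, $t5, 14: $t5=1+14=15
after sub $t5, $t5, 3: $t5=15-3=12
after add $t3, $t3, 4: $t3=204+4=208
after add $t0, $t0, 1: $t0=1+1=2
cmp $t0, 4  (cmp 2,4)
blt top: taken
after lw $t5, 0($t3): $t5=M[208]=11
after and $t5, $t5, 7: $t5=11&7=3
after add $t5, $t5, 14: $t5=3+14=17
after sub $t5, $t5, 3: $t5=17-3=14
after add $t3, $t3, 4: $t3=208+4=212
after add $t0, $t0, 1: $t0=2+1=3
cmp $t0, 4  (cmp 3,4)
blt top: taken
after lw $t5, 0($t3): $t5=M[212]=9
after and $t5, $t5, 7: $t5=9&7=1
after add $t5, $t5, 14: $t5=1+14=15
after sub $t5, $t5, 3: $t5=15-3=12
after add $t3, $t3, 4: $t3=212+4=216
after add $t0, $t0, 1: $t0=3+1=4
cmp $t0, 4  (cmp 4,4)
blt top: not taken
after add $t5, $t5, 5: $t5=12+5=17
sw $t5, (212) → M[212]=17
halt.

17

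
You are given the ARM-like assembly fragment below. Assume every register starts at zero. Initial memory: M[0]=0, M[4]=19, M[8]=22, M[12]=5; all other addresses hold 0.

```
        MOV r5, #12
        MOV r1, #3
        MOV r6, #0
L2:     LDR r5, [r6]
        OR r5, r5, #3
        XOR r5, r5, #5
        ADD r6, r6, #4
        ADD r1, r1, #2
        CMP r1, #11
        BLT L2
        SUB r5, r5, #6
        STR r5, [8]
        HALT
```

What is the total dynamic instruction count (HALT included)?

r5=12
r1=3
r6=0
r5=M[0]=0
r5=0|3=3
r5=3^5=6
r6=0+4=4
r1=3+2=5
CMP r1, #11  (cmp 5,11)
BLT L2: taken
r5=M[4]=19
r5=19|3=19
r5=19^5=22
r6=4+4=8
r1=5+2=7
CMP r1, #11  (cmp 7,11)
BLT L2: taken
r5=M[8]=22
r5=22|3=23
r5=23^5=18
r6=8+4=12
r1=7+2=9
CMP r1, #11  (cmp 9,11)
BLT L2: taken
r5=M[12]=5
r5=5|3=7
r5=7^5=2
r6=12+4=16
r1=9+2=11
CMP r1, #11  (cmp 11,11)
BLT L2: not taken
r5=2-6=-4
STR r5, [8] → M[8]=-4
halt.
Total executed instructions: 34.

34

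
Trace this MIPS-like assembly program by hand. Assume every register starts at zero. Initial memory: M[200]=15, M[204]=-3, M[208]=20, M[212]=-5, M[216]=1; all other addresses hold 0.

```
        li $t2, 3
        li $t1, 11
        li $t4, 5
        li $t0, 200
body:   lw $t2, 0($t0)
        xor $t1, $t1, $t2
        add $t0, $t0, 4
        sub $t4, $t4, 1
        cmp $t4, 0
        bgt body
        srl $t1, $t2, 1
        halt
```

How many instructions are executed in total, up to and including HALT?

$t2=3
$t1=11
$t4=5
$t0=200
$t2=M[200]=15
$t1=11^15=4
$t0=200+4=204
$t4=5-1=4
cmp $t4, 0  (cmp 4,0)
bgt body: taken
$t2=M[204]=-3
$t1=4^(-3)=-7
$t0=204+4=208
$t4=4-1=3
cmp $t4, 0  (cmp 3,0)
bgt body: taken
$t2=M[208]=20
$t1=(-7)^20=-19
$t0=208+4=212
$t4=3-1=2
cmp $t4, 0  (cmp 2,0)
bgt body: taken
$t2=M[212]=-5
$t1=(-19)^(-5)=22
$t0=212+4=216
$t4=2-1=1
cmp $t4, 0  (cmp 1,0)
bgt body: taken
$t2=M[216]=1
$t1=22^1=23
$t0=216+4=220
$t4=1-1=0
cmp $t4, 0  (cmp 0,0)
bgt body: not taken
$t1=1>>1=0
halt.
Total executed instructions: 36.

36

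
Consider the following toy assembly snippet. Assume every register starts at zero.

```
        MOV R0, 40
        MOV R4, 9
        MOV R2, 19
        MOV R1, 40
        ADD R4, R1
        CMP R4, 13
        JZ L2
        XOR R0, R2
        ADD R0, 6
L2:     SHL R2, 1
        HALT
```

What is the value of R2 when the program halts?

R0=40
R4=9
R2=19
R1=40
R4=9+40=49
CMP R4, 13  (cmp 49,13)
JZ L2: not taken
R0=40^19=59
R0=59+6=65
R2=19<<1=38
halt.

38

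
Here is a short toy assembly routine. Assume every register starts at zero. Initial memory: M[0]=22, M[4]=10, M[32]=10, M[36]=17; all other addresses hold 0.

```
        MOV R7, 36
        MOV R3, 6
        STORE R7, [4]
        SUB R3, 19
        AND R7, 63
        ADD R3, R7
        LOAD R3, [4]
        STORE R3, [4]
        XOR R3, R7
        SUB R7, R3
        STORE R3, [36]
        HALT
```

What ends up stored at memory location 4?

MOV R7, 36 → R7=36
MOV R3, 6 → R3=6
STORE R7, [4] → M[4]=36
SUB R3, 19 → R3=6-19=-13
AND R7, 63 → R7=36&63=36
ADD R3, R7 → R3=(-13)+36=23
LOAD R3, [4] → R3=M[4]=36
STORE R3, [4] → M[4]=36
XOR R3, R7 → R3=36^36=0
SUB R7, R3 → R7=36-0=36
STORE R3, [36] → M[36]=0
halt.

36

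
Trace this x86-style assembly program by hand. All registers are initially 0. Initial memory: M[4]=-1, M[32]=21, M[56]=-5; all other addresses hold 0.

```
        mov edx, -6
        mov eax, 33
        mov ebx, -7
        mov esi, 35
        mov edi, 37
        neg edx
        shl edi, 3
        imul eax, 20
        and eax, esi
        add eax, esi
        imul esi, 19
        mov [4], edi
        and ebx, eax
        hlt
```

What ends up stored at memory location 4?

edx=-6
eax=33
ebx=-7
esi=35
edi=37
edx=-(-6)=6
edi=37<<3=296
eax=33*20=660
eax=660&35=0
eax=0+35=35
esi=35*19=665
mov [4], edi → M[4]=296
ebx=(-7)&35=33
halt.

296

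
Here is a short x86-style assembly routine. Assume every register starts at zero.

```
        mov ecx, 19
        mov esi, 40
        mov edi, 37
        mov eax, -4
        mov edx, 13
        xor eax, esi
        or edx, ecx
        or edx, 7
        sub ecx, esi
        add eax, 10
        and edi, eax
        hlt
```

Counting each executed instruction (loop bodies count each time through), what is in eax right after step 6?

-44

after mov ecx, 19: ecx=19
after mov esi, 40: esi=40
after mov edi, 37: edi=37
after mov eax, -4: eax=-4
after mov edx, 13: edx=13
after xor eax, esi: eax=(-4)^40=-44
After step 6: eax = -44.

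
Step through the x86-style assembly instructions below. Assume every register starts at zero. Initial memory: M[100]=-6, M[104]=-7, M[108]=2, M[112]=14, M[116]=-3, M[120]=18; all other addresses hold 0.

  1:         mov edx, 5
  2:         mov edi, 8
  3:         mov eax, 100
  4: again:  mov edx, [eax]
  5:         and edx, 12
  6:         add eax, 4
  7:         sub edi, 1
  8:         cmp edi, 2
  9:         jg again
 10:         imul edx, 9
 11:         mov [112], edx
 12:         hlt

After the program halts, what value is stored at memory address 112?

edx=5
edi=8
eax=100
edx=M[100]=-6
edx=(-6)&12=8
eax=100+4=104
edi=8-1=7
cmp edi, 2  (cmp 7,2)
jg again: taken
edx=M[104]=-7
edx=(-7)&12=8
eax=104+4=108
edi=7-1=6
cmp edi, 2  (cmp 6,2)
jg again: taken
edx=M[108]=2
edx=2&12=0
eax=108+4=112
edi=6-1=5
cmp edi, 2  (cmp 5,2)
jg again: taken
edx=M[112]=14
edx=14&12=12
eax=112+4=116
edi=5-1=4
cmp edi, 2  (cmp 4,2)
jg again: taken
edx=M[116]=-3
edx=(-3)&12=12
eax=116+4=120
edi=4-1=3
cmp edi, 2  (cmp 3,2)
jg again: taken
edx=M[120]=18
edx=18&12=0
eax=120+4=124
edi=3-1=2
cmp edi, 2  (cmp 2,2)
jg again: not taken
edx=0*9=0
mov [112], edx → M[112]=0
halt.

0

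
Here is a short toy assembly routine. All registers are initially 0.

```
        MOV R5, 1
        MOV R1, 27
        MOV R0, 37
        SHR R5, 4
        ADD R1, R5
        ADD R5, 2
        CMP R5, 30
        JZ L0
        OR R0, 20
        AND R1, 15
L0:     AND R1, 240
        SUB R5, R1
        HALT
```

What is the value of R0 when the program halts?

after MOV R5, 1: R5=1
after MOV R1, 27: R1=27
after MOV R0, 37: R0=37
after SHR R5, 4: R5=1>>4=0
after ADD R1, R5: R1=27+0=27
after ADD R5, 2: R5=0+2=2
CMP R5, 30  (cmp 2,30)
JZ L0: not taken
after OR R0, 20: R0=37|20=53
after AND R1, 15: R1=27&15=11
after AND R1, 240: R1=11&240=0
after SUB R5, R1: R5=2-0=2
halt.

53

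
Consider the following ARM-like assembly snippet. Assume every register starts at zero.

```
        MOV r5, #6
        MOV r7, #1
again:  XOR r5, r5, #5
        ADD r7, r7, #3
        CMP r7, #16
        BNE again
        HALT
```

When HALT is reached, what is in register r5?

3

after MOV r5, #6: r5=6
after MOV r7, #1: r7=1
after XOR r5, r5, #5: r5=6^5=3
after ADD r7, r7, #3: r7=1+3=4
CMP r7, #16  (cmp 4,16)
BNE again: taken
after XOR r5, r5, #5: r5=3^5=6
after ADD r7, r7, #3: r7=4+3=7
CMP r7, #16  (cmp 7,16)
BNE again: taken
after XOR r5, r5, #5: r5=6^5=3
after ADD r7, r7, #3: r7=7+3=10
CMP r7, #16  (cmp 10,16)
BNE again: taken
after XOR r5, r5, #5: r5=3^5=6
after ADD r7, r7, #3: r7=10+3=13
CMP r7, #16  (cmp 13,16)
BNE again: taken
after XOR r5, r5, #5: r5=6^5=3
after ADD r7, r7, #3: r7=13+3=16
CMP r7, #16  (cmp 16,16)
BNE again: not taken
halt.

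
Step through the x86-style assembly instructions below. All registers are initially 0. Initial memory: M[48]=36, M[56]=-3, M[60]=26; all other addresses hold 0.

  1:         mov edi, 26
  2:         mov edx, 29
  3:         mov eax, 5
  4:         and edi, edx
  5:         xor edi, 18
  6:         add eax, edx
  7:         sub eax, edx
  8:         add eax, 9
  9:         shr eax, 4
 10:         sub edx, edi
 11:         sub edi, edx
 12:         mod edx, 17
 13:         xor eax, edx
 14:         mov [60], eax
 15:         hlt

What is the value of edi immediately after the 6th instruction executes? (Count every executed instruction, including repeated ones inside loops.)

edi=26
edx=29
eax=5
edi=26&29=24
edi=24^18=10
eax=5+29=34
After step 6: edi = 10.

10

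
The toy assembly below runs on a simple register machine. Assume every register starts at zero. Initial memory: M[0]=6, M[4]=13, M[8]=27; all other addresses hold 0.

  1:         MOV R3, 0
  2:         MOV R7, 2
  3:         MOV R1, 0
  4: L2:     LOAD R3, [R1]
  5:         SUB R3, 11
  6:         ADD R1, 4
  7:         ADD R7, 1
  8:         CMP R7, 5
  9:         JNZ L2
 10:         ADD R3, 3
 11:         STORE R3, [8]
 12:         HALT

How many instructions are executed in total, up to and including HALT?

after MOV R3, 0: R3=0
after MOV R7, 2: R7=2
after MOV R1, 0: R1=0
after LOAD R3, [R1]: R3=M[0]=6
after SUB R3, 11: R3=6-11=-5
after ADD R1, 4: R1=0+4=4
after ADD R7, 1: R7=2+1=3
CMP R7, 5  (cmp 3,5)
JNZ L2: taken
after LOAD R3, [R1]: R3=M[4]=13
after SUB R3, 11: R3=13-11=2
after ADD R1, 4: R1=4+4=8
after ADD R7, 1: R7=3+1=4
CMP R7, 5  (cmp 4,5)
JNZ L2: taken
after LOAD R3, [R1]: R3=M[8]=27
after SUB R3, 11: R3=27-11=16
after ADD R1, 4: R1=8+4=12
after ADD R7, 1: R7=4+1=5
CMP R7, 5  (cmp 5,5)
JNZ L2: not taken
after ADD R3, 3: R3=16+3=19
STORE R3, [8] → M[8]=19
halt.
Total executed instructions: 24.

24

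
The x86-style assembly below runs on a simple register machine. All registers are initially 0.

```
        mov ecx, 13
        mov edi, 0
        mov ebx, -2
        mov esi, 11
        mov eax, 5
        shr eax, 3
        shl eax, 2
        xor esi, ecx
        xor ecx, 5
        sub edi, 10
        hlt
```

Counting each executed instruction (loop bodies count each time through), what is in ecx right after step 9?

after mov ecx, 13: ecx=13
after mov edi, 0: edi=0
after mov ebx, -2: ebx=-2
after mov esi, 11: esi=11
after mov eax, 5: eax=5
after shr eax, 3: eax=5>>3=0
after shl eax, 2: eax=0<<2=0
after xor esi, ecx: esi=11^13=6
after xor ecx, 5: ecx=13^5=8
After step 9: ecx = 8.

8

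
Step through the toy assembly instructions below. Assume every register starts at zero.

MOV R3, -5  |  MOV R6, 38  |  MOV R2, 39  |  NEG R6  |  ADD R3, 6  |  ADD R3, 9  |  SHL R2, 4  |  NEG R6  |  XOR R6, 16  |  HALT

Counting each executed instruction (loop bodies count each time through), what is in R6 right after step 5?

-38

MOV R3, -5 → R3=-5
MOV R6, 38 → R6=38
MOV R2, 39 → R2=39
NEG R6 → R6=-(38)=-38
ADD R3, 6 → R3=(-5)+6=1
After step 5: R6 = -38.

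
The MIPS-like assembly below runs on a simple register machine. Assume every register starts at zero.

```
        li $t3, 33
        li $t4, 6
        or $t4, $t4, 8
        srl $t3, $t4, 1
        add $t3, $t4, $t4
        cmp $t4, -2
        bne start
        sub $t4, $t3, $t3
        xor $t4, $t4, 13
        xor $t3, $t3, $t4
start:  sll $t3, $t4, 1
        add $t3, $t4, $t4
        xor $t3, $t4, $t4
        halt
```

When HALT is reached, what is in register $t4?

$t3=33
$t4=6
$t4=6|8=14
$t3=14>>1=7
$t3=14+14=28
cmp $t4, -2  (cmp 14,-2)
bne start: taken
$t3=14<<1=28
$t3=14+14=28
$t3=14^14=0
halt.

14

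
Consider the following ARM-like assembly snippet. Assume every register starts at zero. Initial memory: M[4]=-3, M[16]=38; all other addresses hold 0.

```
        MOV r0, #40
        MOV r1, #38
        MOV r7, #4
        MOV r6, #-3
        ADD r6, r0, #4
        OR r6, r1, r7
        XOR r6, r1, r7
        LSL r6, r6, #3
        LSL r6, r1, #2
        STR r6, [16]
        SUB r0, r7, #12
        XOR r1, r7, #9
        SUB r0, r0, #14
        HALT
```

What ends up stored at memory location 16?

MOV r0, #40 → r0=40
MOV r1, #38 → r1=38
MOV r7, #4 → r7=4
MOV r6, #-3 → r6=-3
ADD r6, r0, #4 → r6=40+4=44
OR r6, r1, r7 → r6=38|4=38
XOR r6, r1, r7 → r6=38^4=34
LSL r6, r6, #3 → r6=34<<3=272
LSL r6, r1, #2 → r6=38<<2=152
STR r6, [16] → M[16]=152
SUB r0, r7, #12 → r0=4-12=-8
XOR r1, r7, #9 → r1=4^9=13
SUB r0, r0, #14 → r0=(-8)-14=-22
halt.

152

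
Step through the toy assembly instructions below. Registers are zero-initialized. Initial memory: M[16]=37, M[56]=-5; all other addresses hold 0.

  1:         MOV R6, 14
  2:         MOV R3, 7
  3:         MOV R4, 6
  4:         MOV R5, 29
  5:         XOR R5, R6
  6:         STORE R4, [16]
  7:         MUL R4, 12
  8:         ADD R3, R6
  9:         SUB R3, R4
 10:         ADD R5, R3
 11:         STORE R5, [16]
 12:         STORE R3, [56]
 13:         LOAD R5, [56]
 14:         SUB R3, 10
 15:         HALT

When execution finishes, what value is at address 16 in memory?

MOV R6, 14 → R6=14
MOV R3, 7 → R3=7
MOV R4, 6 → R4=6
MOV R5, 29 → R5=29
XOR R5, R6 → R5=29^14=19
STORE R4, [16] → M[16]=6
MUL R4, 12 → R4=6*12=72
ADD R3, R6 → R3=7+14=21
SUB R3, R4 → R3=21-72=-51
ADD R5, R3 → R5=19+(-51)=-32
STORE R5, [16] → M[16]=-32
STORE R3, [56] → M[56]=-51
LOAD R5, [56] → R5=M[56]=-51
SUB R3, 10 → R3=(-51)-10=-61
halt.

-32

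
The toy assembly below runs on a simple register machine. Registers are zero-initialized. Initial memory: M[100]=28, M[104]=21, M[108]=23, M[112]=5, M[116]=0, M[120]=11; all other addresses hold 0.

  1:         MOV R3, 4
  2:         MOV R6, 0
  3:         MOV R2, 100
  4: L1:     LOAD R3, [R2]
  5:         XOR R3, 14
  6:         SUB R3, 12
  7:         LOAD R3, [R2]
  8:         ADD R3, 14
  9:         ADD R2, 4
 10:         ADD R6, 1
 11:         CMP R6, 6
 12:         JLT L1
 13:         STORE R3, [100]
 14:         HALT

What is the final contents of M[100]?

R3=4
R6=0
R2=100
R3=M[100]=28
R3=28^14=18
R3=18-12=6
R3=M[100]=28
R3=28+14=42
R2=100+4=104
R6=0+1=1
CMP R6, 6  (cmp 1,6)
JLT L1: taken
R3=M[104]=21
R3=21^14=27
R3=27-12=15
R3=M[104]=21
R3=21+14=35
R2=104+4=108
R6=1+1=2
CMP R6, 6  (cmp 2,6)
JLT L1: taken
R3=M[108]=23
R3=23^14=25
R3=25-12=13
R3=M[108]=23
R3=23+14=37
R2=108+4=112
R6=2+1=3
CMP R6, 6  (cmp 3,6)
JLT L1: taken
R3=M[112]=5
R3=5^14=11
R3=11-12=-1
R3=M[112]=5
R3=5+14=19
R2=112+4=116
R6=3+1=4
CMP R6, 6  (cmp 4,6)
JLT L1: taken
R3=M[116]=0
R3=0^14=14
R3=14-12=2
R3=M[116]=0
R3=0+14=14
R2=116+4=120
R6=4+1=5
CMP R6, 6  (cmp 5,6)
JLT L1: taken
R3=M[120]=11
R3=11^14=5
R3=5-12=-7
R3=M[120]=11
R3=11+14=25
R2=120+4=124
R6=5+1=6
CMP R6, 6  (cmp 6,6)
JLT L1: not taken
STORE R3, [100] → M[100]=25
halt.

25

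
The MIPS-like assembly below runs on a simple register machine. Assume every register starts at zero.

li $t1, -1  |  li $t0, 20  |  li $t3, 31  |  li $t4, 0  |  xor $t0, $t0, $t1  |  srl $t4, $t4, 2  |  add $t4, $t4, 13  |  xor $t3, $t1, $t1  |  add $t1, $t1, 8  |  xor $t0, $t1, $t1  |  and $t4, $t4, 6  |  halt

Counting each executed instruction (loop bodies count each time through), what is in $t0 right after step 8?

$t1=-1
$t0=20
$t3=31
$t4=0
$t0=20^(-1)=-21
$t4=0>>2=0
$t4=0+13=13
$t3=(-1)^(-1)=0
After step 8: $t0 = -21.

-21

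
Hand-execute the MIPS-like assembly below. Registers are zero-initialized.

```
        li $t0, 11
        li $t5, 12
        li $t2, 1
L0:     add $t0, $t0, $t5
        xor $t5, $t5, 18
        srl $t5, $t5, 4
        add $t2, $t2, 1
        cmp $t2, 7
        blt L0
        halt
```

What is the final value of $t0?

28

$t0=11
$t5=12
$t2=1
$t0=11+12=23
$t5=12^18=30
$t5=30>>4=1
$t2=1+1=2
cmp $t2, 7  (cmp 2,7)
blt L0: taken
$t0=23+1=24
$t5=1^18=19
$t5=19>>4=1
$t2=2+1=3
cmp $t2, 7  (cmp 3,7)
blt L0: taken
$t0=24+1=25
$t5=1^18=19
$t5=19>>4=1
$t2=3+1=4
cmp $t2, 7  (cmp 4,7)
blt L0: taken
$t0=25+1=26
$t5=1^18=19
$t5=19>>4=1
$t2=4+1=5
cmp $t2, 7  (cmp 5,7)
blt L0: taken
$t0=26+1=27
$t5=1^18=19
$t5=19>>4=1
$t2=5+1=6
cmp $t2, 7  (cmp 6,7)
blt L0: taken
$t0=27+1=28
$t5=1^18=19
$t5=19>>4=1
$t2=6+1=7
cmp $t2, 7  (cmp 7,7)
blt L0: not taken
halt.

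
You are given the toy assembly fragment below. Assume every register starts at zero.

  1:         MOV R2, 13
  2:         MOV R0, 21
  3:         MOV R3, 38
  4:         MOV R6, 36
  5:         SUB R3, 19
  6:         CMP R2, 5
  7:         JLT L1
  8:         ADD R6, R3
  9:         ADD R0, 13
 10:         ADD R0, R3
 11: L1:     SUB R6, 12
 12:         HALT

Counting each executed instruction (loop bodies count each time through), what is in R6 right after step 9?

55

after MOV R2, 13: R2=13
after MOV R0, 21: R0=21
after MOV R3, 38: R3=38
after MOV R6, 36: R6=36
after SUB R3, 19: R3=38-19=19
CMP R2, 5  (cmp 13,5)
JLT L1: not taken
after ADD R6, R3: R6=36+19=55
after ADD R0, 13: R0=21+13=34
After step 9: R6 = 55.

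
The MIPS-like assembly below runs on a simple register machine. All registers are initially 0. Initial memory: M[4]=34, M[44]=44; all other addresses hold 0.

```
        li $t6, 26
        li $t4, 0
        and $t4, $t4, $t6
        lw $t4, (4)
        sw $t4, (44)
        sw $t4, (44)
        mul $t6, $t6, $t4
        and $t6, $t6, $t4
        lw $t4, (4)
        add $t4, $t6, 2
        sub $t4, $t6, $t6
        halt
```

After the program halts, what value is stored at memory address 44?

li $t6, 26 → $t6=26
li $t4, 0 → $t4=0
and $t4, $t4, $t6 → $t4=0&26=0
lw $t4, (4) → $t4=M[4]=34
sw $t4, (44) → M[44]=34
sw $t4, (44) → M[44]=34
mul $t6, $t6, $t4 → $t6=26*34=884
and $t6, $t6, $t4 → $t6=884&34=32
lw $t4, (4) → $t4=M[4]=34
add $t4, $t6, 2 → $t4=32+2=34
sub $t4, $t6, $t6 → $t4=32-32=0
halt.

34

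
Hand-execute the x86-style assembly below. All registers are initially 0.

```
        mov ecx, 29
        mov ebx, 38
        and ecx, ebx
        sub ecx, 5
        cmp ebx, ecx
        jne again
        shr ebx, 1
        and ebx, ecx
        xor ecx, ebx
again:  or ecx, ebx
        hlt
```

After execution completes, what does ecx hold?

mov ecx, 29 → ecx=29
mov ebx, 38 → ebx=38
and ecx, ebx → ecx=29&38=4
sub ecx, 5 → ecx=4-5=-1
cmp ebx, ecx  (cmp 38,-1)
jne again: taken
or ecx, ebx → ecx=(-1)|38=-1
halt.

-1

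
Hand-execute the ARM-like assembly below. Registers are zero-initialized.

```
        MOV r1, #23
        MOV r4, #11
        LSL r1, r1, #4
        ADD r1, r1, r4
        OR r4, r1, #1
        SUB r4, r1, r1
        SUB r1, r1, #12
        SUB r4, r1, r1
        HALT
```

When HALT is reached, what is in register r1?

367

r1=23
r4=11
r1=23<<4=368
r1=368+11=379
r4=379|1=379
r4=379-379=0
r1=379-12=367
r4=367-367=0
halt.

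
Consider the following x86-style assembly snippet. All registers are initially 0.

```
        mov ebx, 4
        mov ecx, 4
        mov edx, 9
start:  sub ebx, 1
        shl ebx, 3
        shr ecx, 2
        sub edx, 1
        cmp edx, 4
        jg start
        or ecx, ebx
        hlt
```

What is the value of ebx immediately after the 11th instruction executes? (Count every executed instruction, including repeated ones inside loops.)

mov ebx, 4 → ebx=4
mov ecx, 4 → ecx=4
mov edx, 9 → edx=9
sub ebx, 1 → ebx=4-1=3
shl ebx, 3 → ebx=3<<3=24
shr ecx, 2 → ecx=4>>2=1
sub edx, 1 → edx=9-1=8
cmp edx, 4  (cmp 8,4)
jg start: taken
sub ebx, 1 → ebx=24-1=23
shl ebx, 3 → ebx=23<<3=184
After step 11: ebx = 184.

184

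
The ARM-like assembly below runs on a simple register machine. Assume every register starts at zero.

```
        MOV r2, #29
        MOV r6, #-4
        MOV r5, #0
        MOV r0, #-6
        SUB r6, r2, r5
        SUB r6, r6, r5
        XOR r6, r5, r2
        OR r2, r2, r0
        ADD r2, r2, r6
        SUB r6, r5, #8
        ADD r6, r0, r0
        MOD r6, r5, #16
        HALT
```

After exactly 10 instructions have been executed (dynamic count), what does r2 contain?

after MOV r2, #29: r2=29
after MOV r6, #-4: r6=-4
after MOV r5, #0: r5=0
after MOV r0, #-6: r0=-6
after SUB r6, r2, r5: r6=29-0=29
after SUB r6, r6, r5: r6=29-0=29
after XOR r6, r5, r2: r6=0^29=29
after OR r2, r2, r0: r2=29|(-6)=-1
after ADD r2, r2, r6: r2=(-1)+29=28
after SUB r6, r5, #8: r6=0-8=-8
After step 10: r2 = 28.

28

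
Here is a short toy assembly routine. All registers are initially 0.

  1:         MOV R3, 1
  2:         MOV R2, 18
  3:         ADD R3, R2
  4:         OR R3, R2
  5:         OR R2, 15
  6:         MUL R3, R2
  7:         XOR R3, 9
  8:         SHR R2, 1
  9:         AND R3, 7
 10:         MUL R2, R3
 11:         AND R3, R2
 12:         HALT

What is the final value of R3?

after MOV R3, 1: R3=1
after MOV R2, 18: R2=18
after ADD R3, R2: R3=1+18=19
after OR R3, R2: R3=19|18=19
after OR R2, 15: R2=18|15=31
after MUL R3, R2: R3=19*31=589
after XOR R3, 9: R3=589^9=580
after SHR R2, 1: R2=31>>1=15
after AND R3, 7: R3=580&7=4
after MUL R2, R3: R2=15*4=60
after AND R3, R2: R3=4&60=4
halt.

4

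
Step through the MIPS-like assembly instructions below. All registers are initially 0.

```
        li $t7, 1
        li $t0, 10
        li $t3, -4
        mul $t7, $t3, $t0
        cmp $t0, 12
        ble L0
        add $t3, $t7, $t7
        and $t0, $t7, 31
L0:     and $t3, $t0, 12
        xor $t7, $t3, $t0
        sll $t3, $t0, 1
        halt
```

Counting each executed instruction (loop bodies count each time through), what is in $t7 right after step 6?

$t7=1
$t0=10
$t3=-4
$t7=(-4)*10=-40
cmp $t0, 12  (cmp 10,12)
ble L0: taken
After step 6: $t7 = -40.

-40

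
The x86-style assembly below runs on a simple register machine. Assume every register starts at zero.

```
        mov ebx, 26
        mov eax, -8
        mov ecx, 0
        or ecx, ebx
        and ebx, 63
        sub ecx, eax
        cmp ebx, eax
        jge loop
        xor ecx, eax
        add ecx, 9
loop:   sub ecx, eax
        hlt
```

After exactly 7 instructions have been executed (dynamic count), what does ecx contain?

mov ebx, 26 → ebx=26
mov eax, -8 → eax=-8
mov ecx, 0 → ecx=0
or ecx, ebx → ecx=0|26=26
and ebx, 63 → ebx=26&63=26
sub ecx, eax → ecx=26-(-8)=34
cmp ebx, eax  (cmp 26,-8)
After step 7: ecx = 34.

34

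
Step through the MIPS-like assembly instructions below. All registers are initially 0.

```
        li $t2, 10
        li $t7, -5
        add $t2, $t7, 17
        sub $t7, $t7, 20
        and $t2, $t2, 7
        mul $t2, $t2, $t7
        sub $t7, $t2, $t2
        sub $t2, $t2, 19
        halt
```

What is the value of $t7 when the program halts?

after li $t2, 10: $t2=10
after li $t7, -5: $t7=-5
after add $t2, $t7, 17: $t2=(-5)+17=12
after sub $t7, $t7, 20: $t7=(-5)-20=-25
after and $t2, $t2, 7: $t2=12&7=4
after mul $t2, $t2, $t7: $t2=4*(-25)=-100
after sub $t7, $t2, $t2: $t7=(-100)-(-100)=0
after sub $t2, $t2, 19: $t2=(-100)-19=-119
halt.

0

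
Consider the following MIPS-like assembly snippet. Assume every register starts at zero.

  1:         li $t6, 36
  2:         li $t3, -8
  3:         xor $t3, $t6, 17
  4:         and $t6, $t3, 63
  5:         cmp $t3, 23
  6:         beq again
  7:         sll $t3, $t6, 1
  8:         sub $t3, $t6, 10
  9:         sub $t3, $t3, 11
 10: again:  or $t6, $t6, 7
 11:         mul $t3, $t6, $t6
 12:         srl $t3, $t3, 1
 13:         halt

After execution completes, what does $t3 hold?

li $t6, 36 → $t6=36
li $t3, -8 → $t3=-8
xor $t3, $t6, 17 → $t3=36^17=53
and $t6, $t3, 63 → $t6=53&63=53
cmp $t3, 23  (cmp 53,23)
beq again: not taken
sll $t3, $t6, 1 → $t3=53<<1=106
sub $t3, $t6, 10 → $t3=53-10=43
sub $t3, $t3, 11 → $t3=43-11=32
or $t6, $t6, 7 → $t6=53|7=55
mul $t3, $t6, $t6 → $t3=55*55=3025
srl $t3, $t3, 1 → $t3=3025>>1=1512
halt.

1512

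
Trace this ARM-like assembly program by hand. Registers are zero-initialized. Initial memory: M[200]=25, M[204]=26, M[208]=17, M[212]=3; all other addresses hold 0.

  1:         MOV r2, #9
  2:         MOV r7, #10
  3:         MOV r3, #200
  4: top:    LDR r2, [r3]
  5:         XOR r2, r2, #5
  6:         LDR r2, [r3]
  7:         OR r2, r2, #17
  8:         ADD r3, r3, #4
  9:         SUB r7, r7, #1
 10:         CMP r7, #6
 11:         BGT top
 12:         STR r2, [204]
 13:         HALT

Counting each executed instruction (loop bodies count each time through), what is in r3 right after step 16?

208

r2=9
r7=10
r3=200
r2=M[200]=25
r2=25^5=28
r2=M[200]=25
r2=25|17=25
r3=200+4=204
r7=10-1=9
CMP r7, #6  (cmp 9,6)
BGT top: taken
r2=M[204]=26
r2=26^5=31
r2=M[204]=26
r2=26|17=27
r3=204+4=208
After step 16: r3 = 208.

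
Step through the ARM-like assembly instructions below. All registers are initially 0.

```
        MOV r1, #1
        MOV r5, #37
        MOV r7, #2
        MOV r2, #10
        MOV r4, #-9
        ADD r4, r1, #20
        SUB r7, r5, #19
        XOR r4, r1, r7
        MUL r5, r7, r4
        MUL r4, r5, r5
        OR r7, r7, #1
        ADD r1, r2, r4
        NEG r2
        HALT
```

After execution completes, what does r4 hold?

MOV r1, #1 → r1=1
MOV r5, #37 → r5=37
MOV r7, #2 → r7=2
MOV r2, #10 → r2=10
MOV r4, #-9 → r4=-9
ADD r4, r1, #20 → r4=1+20=21
SUB r7, r5, #19 → r7=37-19=18
XOR r4, r1, r7 → r4=1^18=19
MUL r5, r7, r4 → r5=18*19=342
MUL r4, r5, r5 → r4=342*342=116964
OR r7, r7, #1 → r7=18|1=19
ADD r1, r2, r4 → r1=10+116964=116974
NEG r2 → r2=-(10)=-10
halt.

116964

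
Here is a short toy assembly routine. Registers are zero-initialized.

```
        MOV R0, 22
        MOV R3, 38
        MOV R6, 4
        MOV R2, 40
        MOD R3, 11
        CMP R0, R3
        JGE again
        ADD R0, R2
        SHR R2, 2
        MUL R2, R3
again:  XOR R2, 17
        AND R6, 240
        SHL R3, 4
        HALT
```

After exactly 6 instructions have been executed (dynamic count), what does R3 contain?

R0=22
R3=38
R6=4
R2=40
R3=38%11=5
CMP R0, R3  (cmp 22,5)
After step 6: R3 = 5.

5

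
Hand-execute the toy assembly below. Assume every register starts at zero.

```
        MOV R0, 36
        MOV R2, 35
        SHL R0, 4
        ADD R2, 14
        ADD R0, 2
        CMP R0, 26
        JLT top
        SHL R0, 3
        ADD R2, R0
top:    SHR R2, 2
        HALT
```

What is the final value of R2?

MOV R0, 36 → R0=36
MOV R2, 35 → R2=35
SHL R0, 4 → R0=36<<4=576
ADD R2, 14 → R2=35+14=49
ADD R0, 2 → R0=576+2=578
CMP R0, 26  (cmp 578,26)
JLT top: not taken
SHL R0, 3 → R0=578<<3=4624
ADD R2, R0 → R2=49+4624=4673
SHR R2, 2 → R2=4673>>2=1168
halt.

1168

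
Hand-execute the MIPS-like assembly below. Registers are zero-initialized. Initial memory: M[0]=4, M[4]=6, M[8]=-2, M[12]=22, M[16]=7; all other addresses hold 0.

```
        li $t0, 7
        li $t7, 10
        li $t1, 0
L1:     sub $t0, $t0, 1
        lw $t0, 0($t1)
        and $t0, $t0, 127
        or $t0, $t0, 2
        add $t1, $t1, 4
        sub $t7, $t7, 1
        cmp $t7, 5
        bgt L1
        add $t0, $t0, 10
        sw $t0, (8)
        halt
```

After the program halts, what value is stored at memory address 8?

after li $t0, 7: $t0=7
after li $t7, 10: $t7=10
after li $t1, 0: $t1=0
after sub $t0, $t0, 1: $t0=7-1=6
after lw $t0, 0($t1): $t0=M[0]=4
after and $t0, $t0, 127: $t0=4&127=4
after or $t0, $t0, 2: $t0=4|2=6
after add $t1, $t1, 4: $t1=0+4=4
after sub $t7, $t7, 1: $t7=10-1=9
cmp $t7, 5  (cmp 9,5)
bgt L1: taken
after sub $t0, $t0, 1: $t0=6-1=5
after lw $t0, 0($t1): $t0=M[4]=6
after and $t0, $t0, 127: $t0=6&127=6
after or $t0, $t0, 2: $t0=6|2=6
after add $t1, $t1, 4: $t1=4+4=8
after sub $t7, $t7, 1: $t7=9-1=8
cmp $t7, 5  (cmp 8,5)
bgt L1: taken
after sub $t0, $t0, 1: $t0=6-1=5
after lw $t0, 0($t1): $t0=M[8]=-2
after and $t0, $t0, 127: $t0=(-2)&127=126
after or $t0, $t0, 2: $t0=126|2=126
after add $t1, $t1, 4: $t1=8+4=12
after sub $t7, $t7, 1: $t7=8-1=7
cmp $t7, 5  (cmp 7,5)
bgt L1: taken
after sub $t0, $t0, 1: $t0=126-1=125
after lw $t0, 0($t1): $t0=M[12]=22
after and $t0, $t0, 127: $t0=22&127=22
after or $t0, $t0, 2: $t0=22|2=22
after add $t1, $t1, 4: $t1=12+4=16
after sub $t7, $t7, 1: $t7=7-1=6
cmp $t7, 5  (cmp 6,5)
bgt L1: taken
after sub $t0, $t0, 1: $t0=22-1=21
after lw $t0, 0($t1): $t0=M[16]=7
after and $t0, $t0, 127: $t0=7&127=7
after or $t0, $t0, 2: $t0=7|2=7
after add $t1, $t1, 4: $t1=16+4=20
after sub $t7, $t7, 1: $t7=6-1=5
cmp $t7, 5  (cmp 5,5)
bgt L1: not taken
after add $t0, $t0, 10: $t0=7+10=17
sw $t0, (8) → M[8]=17
halt.

17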